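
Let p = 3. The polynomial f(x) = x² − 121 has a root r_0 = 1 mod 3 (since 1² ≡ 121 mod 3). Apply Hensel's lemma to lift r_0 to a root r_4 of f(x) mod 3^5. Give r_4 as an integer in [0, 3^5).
r_4 = 232 (mod 243)

Hensel's recurrence: r_{i+1} = r_i − f(r_i)·(f′(r_i))^{-1} mod 3^{i+2}, with f′(x) = 2x. Iterate:
  r_0 = 1 (mod 3)
  r_1 = 7 (mod 9)
  r_2 = 16 (mod 27)
  r_3 = 70 (mod 81)
  r_4 = 232 (mod 243)
Final: r_4 = 232, and one checks f(r_4) ≡ 0 mod 3^5.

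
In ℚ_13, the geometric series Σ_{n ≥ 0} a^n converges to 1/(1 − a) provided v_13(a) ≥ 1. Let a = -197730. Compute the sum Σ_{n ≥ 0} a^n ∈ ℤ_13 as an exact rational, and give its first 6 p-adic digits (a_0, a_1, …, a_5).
Σ a^n = 1/(1 − a) = 1/197731;  first 6 digits = (1, 0, 0, 1, 6, 12)

v_13(a) = 3 ≥ 1, so the series converges in ℤ_13 to 1/(1 − a) = 1/(1 − (-197730)) = 1/197731. Expand this rational in ℤ_13: compute digits iteratively via d_i = x_i mod 13, x_{i+1} = (x_i − d_i)/13. The first 6 digits are (1, 0, 0, 1, 6, 12).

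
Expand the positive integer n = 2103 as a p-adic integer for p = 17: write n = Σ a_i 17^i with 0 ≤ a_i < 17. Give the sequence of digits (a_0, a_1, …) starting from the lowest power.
(a_0, a_1, …) = (12, 4, 7)

Repeated division by 17 gives the digits low-to-high: 2103 = 12 + 4·17^1 + 7·17^2. Digit sequence: (12, 4, 7).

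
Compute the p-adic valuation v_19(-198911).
v_19(-198911) = 3

v_19(n) is the largest exponent k such that 19^k divides n. Factor out: -198911 = -19^3 · 29. (Sign doesn't affect v_p.) So v_19(-198911) = 3.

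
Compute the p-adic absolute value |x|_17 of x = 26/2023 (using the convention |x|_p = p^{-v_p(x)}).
|26/2023|_17 = 289

Step 1 — compute v_17(x) by factoring powers of 17 out of the numerator and denominator: v_17(26/2023) = -2. Step 2 — apply |x|_p = p^{-v_p(x)} = 17^{2} = 289.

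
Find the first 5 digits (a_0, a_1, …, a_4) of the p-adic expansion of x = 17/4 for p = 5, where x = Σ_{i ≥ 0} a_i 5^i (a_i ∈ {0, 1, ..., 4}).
(a_0, …, a_4) = (3, 4, 3, 3, 3)

v_5(17/4) = 0 (numerator and denominator both coprime to 5), so x ∈ ℤ_5^×. Compute digits iteratively via a_i = x_i mod 5, x_{i+1} = (x_i − a_i)/5, with x_0 = x:
  x_0 = 17/4;  a_0 = 3;  x_1 = (x_0 − 3)/5 = 1/4
  x_1 = 1/4;  a_1 = 4;  x_2 = (x_1 − 4)/5 = -3/4
  x_2 = -3/4;  a_2 = 3;  x_3 = (x_2 − 3)/5 = -3/4
  x_3 = -3/4;  a_3 = 3;  x_4 = (x_3 − 3)/5 = -3/4
  x_4 = -3/4;  a_4 = 3;  x_5 = (x_4 − 3)/5 = -3/4
Digits: (3, 4, 3, 3, 3).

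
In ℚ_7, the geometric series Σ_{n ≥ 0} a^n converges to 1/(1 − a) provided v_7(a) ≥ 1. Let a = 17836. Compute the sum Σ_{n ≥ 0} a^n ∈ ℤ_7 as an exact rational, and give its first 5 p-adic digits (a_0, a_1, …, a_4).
Σ a^n = 1/(1 − a) = -1/17835;  first 5 digits = (1, 0, 0, 3, 0)

v_7(a) = 3 ≥ 1, so the series converges in ℤ_7 to 1/(1 − a) = 1/(1 − 17836) = -1/17835. Expand this rational in ℤ_7: compute digits iteratively via d_i = x_i mod 7, x_{i+1} = (x_i − d_i)/7. The first 5 digits are (1, 0, 0, 3, 0).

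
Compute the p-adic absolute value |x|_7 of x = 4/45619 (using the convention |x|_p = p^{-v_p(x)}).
|4/45619|_7 = 2401

Step 1 — compute v_7(x) by factoring powers of 7 out of the numerator and denominator: v_7(4/45619) = -4. Step 2 — apply |x|_p = p^{-v_p(x)} = 7^{4} = 2401.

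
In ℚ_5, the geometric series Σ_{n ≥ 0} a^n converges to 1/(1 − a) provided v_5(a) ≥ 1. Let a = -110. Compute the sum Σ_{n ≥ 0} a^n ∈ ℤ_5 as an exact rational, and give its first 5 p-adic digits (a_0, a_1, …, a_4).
Σ a^n = 1/(1 − a) = 1/111;  first 5 digits = (1, 3, 4, 2, 0)

v_5(a) = 1 ≥ 1, so the series converges in ℤ_5 to 1/(1 − a) = 1/(1 − (-110)) = 1/111. Expand this rational in ℤ_5: compute digits iteratively via d_i = x_i mod 5, x_{i+1} = (x_i − d_i)/5. The first 5 digits are (1, 3, 4, 2, 0).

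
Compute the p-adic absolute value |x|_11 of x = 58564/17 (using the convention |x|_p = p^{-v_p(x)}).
|58564/17|_11 = 1/14641

Step 1 — compute v_11(x) by factoring powers of 11 out of the numerator and denominator: v_11(58564/17) = 4. Step 2 — apply |x|_p = p^{-v_p(x)} = 11^{-4} = 1/14641.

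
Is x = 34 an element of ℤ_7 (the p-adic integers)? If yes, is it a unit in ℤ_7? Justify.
x ∈ ℤ_7^× (unit); v_7(x) = 0

ℤ_7 = {x ∈ ℚ_7 : v_7(x) ≥ 0} and ℤ_7^× = {x ∈ ℤ_7 : v_7(x) = 0}. Here v_7(34) = v_7(num) − v_7(den) = 0; compare against these criteria.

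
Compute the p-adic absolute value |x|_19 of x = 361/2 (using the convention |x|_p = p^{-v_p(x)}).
|361/2|_19 = 1/361

Step 1 — compute v_19(x) by factoring powers of 19 out of the numerator and denominator: v_19(361/2) = 2. Step 2 — apply |x|_p = p^{-v_p(x)} = 19^{-2} = 1/361.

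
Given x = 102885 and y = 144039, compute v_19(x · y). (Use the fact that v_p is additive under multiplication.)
v_19(14819452515) = 6

v_p(x) = 3 (factor: 102885 = 19^3 · 15); v_p(y) = 3 (factor: 144039 = 19^3 · 21). Additivity: v_p(xy) = v_p(x) + v_p(y) = 3 + 3 = 6. (Direct check: xy = 14819452515 = 19^6 · (315).)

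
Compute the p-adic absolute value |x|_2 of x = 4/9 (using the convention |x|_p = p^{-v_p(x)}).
|4/9|_2 = 1/4

Step 1 — compute v_2(x) by factoring powers of 2 out of the numerator and denominator: v_2(4/9) = 2. Step 2 — apply |x|_p = p^{-v_p(x)} = 2^{-2} = 1/4.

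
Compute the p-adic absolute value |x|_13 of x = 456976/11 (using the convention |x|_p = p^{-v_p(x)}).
|456976/11|_13 = 1/28561

Step 1 — compute v_13(x) by factoring powers of 13 out of the numerator and denominator: v_13(456976/11) = 4. Step 2 — apply |x|_p = p^{-v_p(x)} = 13^{-4} = 1/28561.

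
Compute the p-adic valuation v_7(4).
v_7(4) = 0

v_7(n) is the largest exponent k such that 7^k divides n. Factor out: 4 = 7^0 · 4. (Sign doesn't affect v_p.) So v_7(4) = 0.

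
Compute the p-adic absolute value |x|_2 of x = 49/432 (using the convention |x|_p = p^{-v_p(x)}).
|49/432|_2 = 16

Step 1 — compute v_2(x) by factoring powers of 2 out of the numerator and denominator: v_2(49/432) = -4. Step 2 — apply |x|_p = p^{-v_p(x)} = 2^{4} = 16.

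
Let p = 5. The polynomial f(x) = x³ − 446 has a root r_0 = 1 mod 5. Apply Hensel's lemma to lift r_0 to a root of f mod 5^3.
r_2 = 91 (mod 125)

Hensel: r_{i+1} = r_i − f(r_i)/f′(r_i) mod 5^{i+2}, where f′(x) = 3x². Iterate:
  r_0 = 1 (mod 5)
  r_1 = 16 (mod 25)
  r_2 = 91 (mod 125)
Final: r = 91 with f(r) ≡ 0 mod 5^3.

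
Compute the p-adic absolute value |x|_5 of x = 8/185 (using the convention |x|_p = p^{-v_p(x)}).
|8/185|_5 = 5

Step 1 — compute v_5(x) by factoring powers of 5 out of the numerator and denominator: v_5(8/185) = -1. Step 2 — apply |x|_p = p^{-v_p(x)} = 5^{1} = 5.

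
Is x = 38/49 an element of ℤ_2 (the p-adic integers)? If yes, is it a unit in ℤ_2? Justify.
x ∈ ℤ_2 but not a unit; v_2(x) = 1 > 0

ℤ_2 = {x ∈ ℚ_2 : v_2(x) ≥ 0} and ℤ_2^× = {x ∈ ℤ_2 : v_2(x) = 0}. Here v_2(38/49) = v_2(num) − v_2(den) = 1; compare against these criteria.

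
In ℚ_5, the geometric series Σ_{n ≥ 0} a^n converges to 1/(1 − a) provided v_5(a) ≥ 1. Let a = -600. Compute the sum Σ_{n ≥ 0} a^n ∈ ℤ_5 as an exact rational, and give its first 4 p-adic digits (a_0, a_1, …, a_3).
Σ a^n = 1/(1 − a) = 1/601;  first 4 digits = (1, 0, 1, 0)

v_5(a) = 2 ≥ 1, so the series converges in ℤ_5 to 1/(1 − a) = 1/(1 − (-600)) = 1/601. Expand this rational in ℤ_5: compute digits iteratively via d_i = x_i mod 5, x_{i+1} = (x_i − d_i)/5. The first 4 digits are (1, 0, 1, 0).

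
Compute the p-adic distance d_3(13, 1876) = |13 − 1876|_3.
d_3(13, 1876) = 1/81

Step 1 — x − y = 13 − 1876 = -1863. Step 2 — v_3(-1863) = 4 (factor: -1863 = −(3^4 · 23); the sign does not affect v_p). Step 3 — |x − y|_3 = 3^{-4} = 1/81.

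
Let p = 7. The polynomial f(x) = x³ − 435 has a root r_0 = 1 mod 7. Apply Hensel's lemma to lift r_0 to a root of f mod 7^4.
r_3 = 64 (mod 2401)

Hensel: r_{i+1} = r_i − f(r_i)/f′(r_i) mod 7^{i+2}, where f′(x) = 3x². Iterate:
  r_0 = 1 (mod 7)
  r_1 = 15 (mod 49)
  r_2 = 64 (mod 343)
  r_3 = 64 (mod 2401)
Final: r = 64 with f(r) ≡ 0 mod 7^4.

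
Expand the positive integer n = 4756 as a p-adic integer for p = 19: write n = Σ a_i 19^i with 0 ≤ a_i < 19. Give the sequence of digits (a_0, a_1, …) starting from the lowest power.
(a_0, a_1, …) = (6, 3, 13)

Repeated division by 19 gives the digits low-to-high: 4756 = 6 + 3·19^1 + 13·19^2. Digit sequence: (6, 3, 13).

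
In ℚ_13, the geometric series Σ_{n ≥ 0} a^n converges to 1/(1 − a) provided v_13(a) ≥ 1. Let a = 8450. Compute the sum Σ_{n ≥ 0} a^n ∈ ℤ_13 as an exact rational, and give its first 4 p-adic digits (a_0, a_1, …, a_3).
Σ a^n = 1/(1 − a) = -1/8449;  first 4 digits = (1, 0, 11, 3)

v_13(a) = 2 ≥ 1, so the series converges in ℤ_13 to 1/(1 − a) = 1/(1 − 8450) = -1/8449. Expand this rational in ℤ_13: compute digits iteratively via d_i = x_i mod 13, x_{i+1} = (x_i − d_i)/13. The first 4 digits are (1, 0, 11, 3).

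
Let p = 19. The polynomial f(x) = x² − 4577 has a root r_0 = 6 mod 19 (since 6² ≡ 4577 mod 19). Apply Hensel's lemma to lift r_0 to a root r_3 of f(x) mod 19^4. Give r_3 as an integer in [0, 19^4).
r_3 = 78932 (mod 130321)

Hensel's recurrence: r_{i+1} = r_i − f(r_i)·(f′(r_i))^{-1} mod 19^{i+2}, with f′(x) = 2x. Iterate:
  r_0 = 6 (mod 19)
  r_1 = 234 (mod 361)
  r_2 = 3483 (mod 6859)
  r_3 = 78932 (mod 130321)
Final: r_3 = 78932, and one checks f(r_3) ≡ 0 mod 19^4.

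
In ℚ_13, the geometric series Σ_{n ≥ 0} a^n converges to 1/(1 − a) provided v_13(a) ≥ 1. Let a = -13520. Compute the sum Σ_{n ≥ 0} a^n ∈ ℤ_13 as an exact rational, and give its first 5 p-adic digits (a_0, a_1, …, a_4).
Σ a^n = 1/(1 − a) = 1/13521;  first 5 digits = (1, 0, 11, 6, 3)

v_13(a) = 2 ≥ 1, so the series converges in ℤ_13 to 1/(1 − a) = 1/(1 − (-13520)) = 1/13521. Expand this rational in ℤ_13: compute digits iteratively via d_i = x_i mod 13, x_{i+1} = (x_i − d_i)/13. The first 5 digits are (1, 0, 11, 6, 3).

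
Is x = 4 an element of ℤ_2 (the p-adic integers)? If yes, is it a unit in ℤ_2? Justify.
x ∈ ℤ_2 but not a unit; v_2(x) = 2 > 0

ℤ_2 = {x ∈ ℚ_2 : v_2(x) ≥ 0} and ℤ_2^× = {x ∈ ℤ_2 : v_2(x) = 0}. Here v_2(4) = v_2(num) − v_2(den) = 2; compare against these criteria.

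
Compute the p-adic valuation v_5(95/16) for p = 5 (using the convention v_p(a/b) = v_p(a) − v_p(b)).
v_5(95/16) = 1

Factor powers of 5 from the numerator and denominator of the reduced fraction: 95 = 5^1 · 19 and 16 = 5^0 · 16. Apply v_p(a/b) = v_p(a) − v_p(b): v_5(95/16) = 1 − 0 = 1.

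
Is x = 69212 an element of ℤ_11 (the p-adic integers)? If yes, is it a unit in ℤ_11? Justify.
x ∈ ℤ_11 but not a unit; v_11(x) = 3 > 0

ℤ_11 = {x ∈ ℚ_11 : v_11(x) ≥ 0} and ℤ_11^× = {x ∈ ℤ_11 : v_11(x) = 0}. Here v_11(69212) = v_11(num) − v_11(den) = 3; compare against these criteria.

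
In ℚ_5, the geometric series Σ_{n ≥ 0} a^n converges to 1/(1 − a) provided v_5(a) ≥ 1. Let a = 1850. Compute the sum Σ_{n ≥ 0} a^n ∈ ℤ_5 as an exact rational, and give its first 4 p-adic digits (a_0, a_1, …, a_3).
Σ a^n = 1/(1 − a) = -1/1849;  first 4 digits = (1, 0, 4, 4)

v_5(a) = 2 ≥ 1, so the series converges in ℤ_5 to 1/(1 − a) = 1/(1 − 1850) = -1/1849. Expand this rational in ℤ_5: compute digits iteratively via d_i = x_i mod 5, x_{i+1} = (x_i − d_i)/5. The first 4 digits are (1, 0, 4, 4).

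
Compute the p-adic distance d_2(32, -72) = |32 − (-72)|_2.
d_2(32, -72) = 1/8

Step 1 — x − y = 32 − (-72) = 104. Step 2 — v_2(104) = 3 (factor: 104 = (2^3 · 13); the sign does not affect v_p). Step 3 — |x − y|_2 = 2^{-3} = 1/8.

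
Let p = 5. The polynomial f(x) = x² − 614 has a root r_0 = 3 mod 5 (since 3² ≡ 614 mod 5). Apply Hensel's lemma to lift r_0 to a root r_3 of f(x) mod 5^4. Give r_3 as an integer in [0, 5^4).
r_3 = 433 (mod 625)

Hensel's recurrence: r_{i+1} = r_i − f(r_i)·(f′(r_i))^{-1} mod 5^{i+2}, with f′(x) = 2x. Iterate:
  r_0 = 3 (mod 5)
  r_1 = 8 (mod 25)
  r_2 = 58 (mod 125)
  r_3 = 433 (mod 625)
Final: r_3 = 433, and one checks f(r_3) ≡ 0 mod 5^4.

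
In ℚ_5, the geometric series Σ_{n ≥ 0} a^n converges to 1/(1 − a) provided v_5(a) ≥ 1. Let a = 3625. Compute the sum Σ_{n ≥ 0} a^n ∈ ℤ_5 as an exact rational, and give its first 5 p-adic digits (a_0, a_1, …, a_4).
Σ a^n = 1/(1 − a) = -1/3624;  first 5 digits = (1, 0, 0, 4, 0)

v_5(a) = 3 ≥ 1, so the series converges in ℤ_5 to 1/(1 − a) = 1/(1 − 3625) = -1/3624. Expand this rational in ℤ_5: compute digits iteratively via d_i = x_i mod 5, x_{i+1} = (x_i − d_i)/5. The first 5 digits are (1, 0, 0, 4, 0).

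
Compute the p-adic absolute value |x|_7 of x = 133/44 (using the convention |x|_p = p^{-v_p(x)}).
|133/44|_7 = 1/7

Step 1 — compute v_7(x) by factoring powers of 7 out of the numerator and denominator: v_7(133/44) = 1. Step 2 — apply |x|_p = p^{-v_p(x)} = 7^{-1} = 1/7.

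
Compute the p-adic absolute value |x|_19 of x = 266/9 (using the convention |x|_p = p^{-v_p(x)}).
|266/9|_19 = 1/19

Step 1 — compute v_19(x) by factoring powers of 19 out of the numerator and denominator: v_19(266/9) = 1. Step 2 — apply |x|_p = p^{-v_p(x)} = 19^{-1} = 1/19.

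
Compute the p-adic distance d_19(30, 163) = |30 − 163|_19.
d_19(30, 163) = 1/19

Step 1 — x − y = 30 − 163 = -133. Step 2 — v_19(-133) = 1 (factor: -133 = −(19^1 · 7); the sign does not affect v_p). Step 3 — |x − y|_19 = 19^{-1} = 1/19.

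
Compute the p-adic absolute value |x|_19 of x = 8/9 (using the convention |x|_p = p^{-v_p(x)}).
|8/9|_19 = 1

Step 1 — compute v_19(x) by factoring powers of 19 out of the numerator and denominator: v_19(8/9) = 0. Step 2 — apply |x|_p = p^{-v_p(x)} = 19^{0} = 1.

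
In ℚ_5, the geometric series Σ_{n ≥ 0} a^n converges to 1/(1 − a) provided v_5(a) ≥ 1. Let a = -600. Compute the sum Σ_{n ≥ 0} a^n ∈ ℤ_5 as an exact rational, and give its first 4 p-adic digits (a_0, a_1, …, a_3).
Σ a^n = 1/(1 − a) = 1/601;  first 4 digits = (1, 0, 1, 0)

v_5(a) = 2 ≥ 1, so the series converges in ℤ_5 to 1/(1 − a) = 1/(1 − (-600)) = 1/601. Expand this rational in ℤ_5: compute digits iteratively via d_i = x_i mod 5, x_{i+1} = (x_i − d_i)/5. The first 4 digits are (1, 0, 1, 0).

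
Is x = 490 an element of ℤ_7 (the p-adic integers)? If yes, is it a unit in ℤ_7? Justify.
x ∈ ℤ_7 but not a unit; v_7(x) = 2 > 0

ℤ_7 = {x ∈ ℚ_7 : v_7(x) ≥ 0} and ℤ_7^× = {x ∈ ℤ_7 : v_7(x) = 0}. Here v_7(490) = v_7(num) − v_7(den) = 2; compare against these criteria.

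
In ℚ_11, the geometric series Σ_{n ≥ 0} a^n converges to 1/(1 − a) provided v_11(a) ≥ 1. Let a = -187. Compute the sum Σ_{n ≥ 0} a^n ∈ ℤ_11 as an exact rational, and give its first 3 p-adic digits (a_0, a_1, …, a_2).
Σ a^n = 1/(1 − a) = 1/188;  first 3 digits = (1, 5, 1)

v_11(a) = 1 ≥ 1, so the series converges in ℤ_11 to 1/(1 − a) = 1/(1 − (-187)) = 1/188. Expand this rational in ℤ_11: compute digits iteratively via d_i = x_i mod 11, x_{i+1} = (x_i − d_i)/11. The first 3 digits are (1, 5, 1).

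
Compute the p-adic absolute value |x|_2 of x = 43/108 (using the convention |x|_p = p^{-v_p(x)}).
|43/108|_2 = 4

Step 1 — compute v_2(x) by factoring powers of 2 out of the numerator and denominator: v_2(43/108) = -2. Step 2 — apply |x|_p = p^{-v_p(x)} = 2^{2} = 4.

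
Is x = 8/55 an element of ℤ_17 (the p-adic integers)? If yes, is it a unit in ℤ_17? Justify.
x ∈ ℤ_17^× (unit); v_17(x) = 0

ℤ_17 = {x ∈ ℚ_17 : v_17(x) ≥ 0} and ℤ_17^× = {x ∈ ℤ_17 : v_17(x) = 0}. Here v_17(8/55) = v_17(num) − v_17(den) = 0; compare against these criteria.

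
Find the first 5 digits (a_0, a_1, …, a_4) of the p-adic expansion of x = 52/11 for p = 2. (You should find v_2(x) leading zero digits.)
(a_0, …, a_4) = (0, 0, 1, 1, 1)

v_2(52/11) = 2, so a_0 = ... = a_1 = 0. Factor out: x = 2^2 · u with u = 13/11 a unit in ℤ_2. Expand u iteratively via a_{v+i} = u_i mod 2, u_{i+1} = (u_i − a_{v+i})/2:
  u_0 = 13/11;  a_2 = 1;  u_1 = (u_0 − 1)/2 = 1/11
  u_1 = 1/11;  a_3 = 1;  u_2 = (u_1 − 1)/2 = -5/11
  u_2 = -5/11;  a_4 = 1;  u_3 = (u_2 − 1)/2 = -8/11
Digits: (0, 0, 1, 1, 1).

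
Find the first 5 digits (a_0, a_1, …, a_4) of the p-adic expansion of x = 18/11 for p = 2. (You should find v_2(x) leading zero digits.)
(a_0, …, a_4) = (0, 1, 1, 0, 1)

v_2(18/11) = 1, so a_0 = ... = a_0 = 0. Factor out: x = 2^1 · u with u = 9/11 a unit in ℤ_2. Expand u iteratively via a_{v+i} = u_i mod 2, u_{i+1} = (u_i − a_{v+i})/2:
  u_0 = 9/11;  a_1 = 1;  u_1 = (u_0 − 1)/2 = -1/11
  u_1 = -1/11;  a_2 = 1;  u_2 = (u_1 − 1)/2 = -6/11
  u_2 = -6/11;  a_3 = 0;  u_3 = (u_2 − 0)/2 = -3/11
  u_3 = -3/11;  a_4 = 1;  u_4 = (u_3 − 1)/2 = -7/11
Digits: (0, 1, 1, 0, 1).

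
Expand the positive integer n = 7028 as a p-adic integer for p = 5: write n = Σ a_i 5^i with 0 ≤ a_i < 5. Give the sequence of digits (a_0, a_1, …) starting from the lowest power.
(a_0, a_1, …) = (3, 0, 1, 1, 1, 2)

Repeated division by 5 gives the digits low-to-high: 7028 = 3 + 1·5^2 + 1·5^3 + 1·5^4 + 2·5^5. Digit sequence: (3, 0, 1, 1, 1, 2).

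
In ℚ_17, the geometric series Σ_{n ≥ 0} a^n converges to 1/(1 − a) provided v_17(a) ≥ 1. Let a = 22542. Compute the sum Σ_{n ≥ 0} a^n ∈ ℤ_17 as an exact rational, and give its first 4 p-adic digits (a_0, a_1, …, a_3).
Σ a^n = 1/(1 − a) = -1/22541;  first 4 digits = (1, 0, 10, 4)

v_17(a) = 2 ≥ 1, so the series converges in ℤ_17 to 1/(1 − a) = 1/(1 − 22542) = -1/22541. Expand this rational in ℤ_17: compute digits iteratively via d_i = x_i mod 17, x_{i+1} = (x_i − d_i)/17. The first 4 digits are (1, 0, 10, 4).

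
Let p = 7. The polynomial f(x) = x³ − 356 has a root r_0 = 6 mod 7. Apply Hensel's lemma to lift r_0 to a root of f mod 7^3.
r_2 = 216 (mod 343)

Hensel: r_{i+1} = r_i − f(r_i)/f′(r_i) mod 7^{i+2}, where f′(x) = 3x². Iterate:
  r_0 = 6 (mod 7)
  r_1 = 20 (mod 49)
  r_2 = 216 (mod 343)
Final: r = 216 with f(r) ≡ 0 mod 7^3.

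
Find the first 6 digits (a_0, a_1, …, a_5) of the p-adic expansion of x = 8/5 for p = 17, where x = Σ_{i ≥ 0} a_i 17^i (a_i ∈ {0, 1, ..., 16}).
(a_0, …, a_5) = (5, 10, 13, 6, 3, 10)

v_17(8/5) = 0 (numerator and denominator both coprime to 17), so x ∈ ℤ_17^×. Compute digits iteratively via a_i = x_i mod 17, x_{i+1} = (x_i − a_i)/17, with x_0 = x:
  x_0 = 8/5;  a_0 = 5;  x_1 = (x_0 − 5)/17 = -1/5
  x_1 = -1/5;  a_1 = 10;  x_2 = (x_1 − 10)/17 = -3/5
  x_2 = -3/5;  a_2 = 13;  x_3 = (x_2 − 13)/17 = -4/5
  x_3 = -4/5;  a_3 = 6;  x_4 = (x_3 − 6)/17 = -2/5
  x_4 = -2/5;  a_4 = 3;  x_5 = (x_4 − 3)/17 = -1/5
  x_5 = -1/5;  a_5 = 10;  x_6 = (x_5 − 10)/17 = -3/5
Digits: (5, 10, 13, 6, 3, 10).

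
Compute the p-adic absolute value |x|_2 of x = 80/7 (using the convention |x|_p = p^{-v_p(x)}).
|80/7|_2 = 1/16

Step 1 — compute v_2(x) by factoring powers of 2 out of the numerator and denominator: v_2(80/7) = 4. Step 2 — apply |x|_p = p^{-v_p(x)} = 2^{-4} = 1/16.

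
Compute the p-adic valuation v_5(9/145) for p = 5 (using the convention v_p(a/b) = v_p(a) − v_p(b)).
v_5(9/145) = -1

Factor powers of 5 from the numerator and denominator of the reduced fraction: 9 = 5^0 · 9 and 145 = 5^1 · 29. Apply v_p(a/b) = v_p(a) − v_p(b): v_5(9/145) = 0 − 1 = -1.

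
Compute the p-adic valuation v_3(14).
v_3(14) = 0

v_3(n) is the largest exponent k such that 3^k divides n. Factor out: 14 = 3^0 · 14. (Sign doesn't affect v_p.) So v_3(14) = 0.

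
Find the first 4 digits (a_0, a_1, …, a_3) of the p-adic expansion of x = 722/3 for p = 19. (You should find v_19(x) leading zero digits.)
(a_0, …, a_3) = (0, 0, 7, 6)

v_19(722/3) = 2, so a_0 = ... = a_1 = 0. Factor out: x = 19^2 · u with u = 2/3 a unit in ℤ_19. Expand u iteratively via a_{v+i} = u_i mod 19, u_{i+1} = (u_i − a_{v+i})/19:
  u_0 = 2/3;  a_2 = 7;  u_1 = (u_0 − 7)/19 = -1/3
  u_1 = -1/3;  a_3 = 6;  u_2 = (u_1 − 6)/19 = -1/3
Digits: (0, 0, 7, 6).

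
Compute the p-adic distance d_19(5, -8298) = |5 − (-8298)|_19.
d_19(5, -8298) = 1/361

Step 1 — x − y = 5 − (-8298) = 8303. Step 2 — v_19(8303) = 2 (factor: 8303 = (19^2 · 23); the sign does not affect v_p). Step 3 — |x − y|_19 = 19^{-2} = 1/361.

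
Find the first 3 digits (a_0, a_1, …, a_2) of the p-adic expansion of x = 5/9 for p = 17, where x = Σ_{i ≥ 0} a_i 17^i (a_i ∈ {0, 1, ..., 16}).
(a_0, …, a_2) = (10, 7, 9)

v_17(5/9) = 0 (numerator and denominator both coprime to 17), so x ∈ ℤ_17^×. Compute digits iteratively via a_i = x_i mod 17, x_{i+1} = (x_i − a_i)/17, with x_0 = x:
  x_0 = 5/9;  a_0 = 10;  x_1 = (x_0 − 10)/17 = -5/9
  x_1 = -5/9;  a_1 = 7;  x_2 = (x_1 − 7)/17 = -4/9
  x_2 = -4/9;  a_2 = 9;  x_3 = (x_2 − 9)/17 = -5/9
Digits: (10, 7, 9).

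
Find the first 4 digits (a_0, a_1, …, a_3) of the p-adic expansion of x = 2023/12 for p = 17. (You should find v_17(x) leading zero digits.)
(a_0, …, a_3) = (0, 0, 2, 7)

v_17(2023/12) = 2, so a_0 = ... = a_1 = 0. Factor out: x = 17^2 · u with u = 7/12 a unit in ℤ_17. Expand u iteratively via a_{v+i} = u_i mod 17, u_{i+1} = (u_i − a_{v+i})/17:
  u_0 = 7/12;  a_2 = 2;  u_1 = (u_0 − 2)/17 = -1/12
  u_1 = -1/12;  a_3 = 7;  u_2 = (u_1 − 7)/17 = -5/12
Digits: (0, 0, 2, 7).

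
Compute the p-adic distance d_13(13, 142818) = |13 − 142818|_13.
d_13(13, 142818) = 1/28561

Step 1 — x − y = 13 − 142818 = -142805. Step 2 — v_13(-142805) = 4 (factor: -142805 = −(13^4 · 5); the sign does not affect v_p). Step 3 — |x − y|_13 = 13^{-4} = 1/28561.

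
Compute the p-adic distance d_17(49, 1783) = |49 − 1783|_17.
d_17(49, 1783) = 1/289

Step 1 — x − y = 49 − 1783 = -1734. Step 2 — v_17(-1734) = 2 (factor: -1734 = −(17^2 · 6); the sign does not affect v_p). Step 3 — |x − y|_17 = 17^{-2} = 1/289.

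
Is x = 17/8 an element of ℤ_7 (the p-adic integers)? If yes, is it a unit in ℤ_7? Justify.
x ∈ ℤ_7^× (unit); v_7(x) = 0

ℤ_7 = {x ∈ ℚ_7 : v_7(x) ≥ 0} and ℤ_7^× = {x ∈ ℤ_7 : v_7(x) = 0}. Here v_7(17/8) = v_7(num) − v_7(den) = 0; compare against these criteria.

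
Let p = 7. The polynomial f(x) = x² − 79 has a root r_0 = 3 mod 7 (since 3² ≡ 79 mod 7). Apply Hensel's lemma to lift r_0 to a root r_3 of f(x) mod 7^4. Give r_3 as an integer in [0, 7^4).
r_3 = 1256 (mod 2401)

Hensel's recurrence: r_{i+1} = r_i − f(r_i)·(f′(r_i))^{-1} mod 7^{i+2}, with f′(x) = 2x. Iterate:
  r_0 = 3 (mod 7)
  r_1 = 31 (mod 49)
  r_2 = 227 (mod 343)
  r_3 = 1256 (mod 2401)
Final: r_3 = 1256, and one checks f(r_3) ≡ 0 mod 7^4.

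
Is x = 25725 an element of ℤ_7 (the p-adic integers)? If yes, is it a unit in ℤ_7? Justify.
x ∈ ℤ_7 but not a unit; v_7(x) = 3 > 0

ℤ_7 = {x ∈ ℚ_7 : v_7(x) ≥ 0} and ℤ_7^× = {x ∈ ℤ_7 : v_7(x) = 0}. Here v_7(25725) = v_7(num) − v_7(den) = 3; compare against these criteria.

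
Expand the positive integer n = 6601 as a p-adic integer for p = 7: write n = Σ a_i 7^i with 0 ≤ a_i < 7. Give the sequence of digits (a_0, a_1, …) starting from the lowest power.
(a_0, a_1, …) = (0, 5, 1, 5, 2)

Repeated division by 7 gives the digits low-to-high: 6601 = 5·7^1 + 1·7^2 + 5·7^3 + 2·7^4. Digit sequence: (0, 5, 1, 5, 2).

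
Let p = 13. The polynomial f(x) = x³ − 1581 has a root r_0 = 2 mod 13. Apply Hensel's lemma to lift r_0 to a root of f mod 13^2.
r_1 = 119 (mod 169)

Hensel: r_{i+1} = r_i − f(r_i)/f′(r_i) mod 13^{i+2}, where f′(x) = 3x². Iterate:
  r_0 = 2 (mod 13)
  r_1 = 119 (mod 169)
Final: r = 119 with f(r) ≡ 0 mod 13^2.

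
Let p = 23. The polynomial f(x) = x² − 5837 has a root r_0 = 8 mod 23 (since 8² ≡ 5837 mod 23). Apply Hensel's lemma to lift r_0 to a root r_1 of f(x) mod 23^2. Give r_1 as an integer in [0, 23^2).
r_1 = 468 (mod 529)

Hensel's recurrence: r_{i+1} = r_i − f(r_i)·(f′(r_i))^{-1} mod 23^{i+2}, with f′(x) = 2x. Iterate:
  r_0 = 8 (mod 23)
  r_1 = 468 (mod 529)
Final: r_1 = 468, and one checks f(r_1) ≡ 0 mod 23^2.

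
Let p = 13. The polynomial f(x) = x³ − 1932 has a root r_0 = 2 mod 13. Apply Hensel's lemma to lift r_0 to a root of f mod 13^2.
r_1 = 106 (mod 169)

Hensel: r_{i+1} = r_i − f(r_i)/f′(r_i) mod 13^{i+2}, where f′(x) = 3x². Iterate:
  r_0 = 2 (mod 13)
  r_1 = 106 (mod 169)
Final: r = 106 with f(r) ≡ 0 mod 13^2.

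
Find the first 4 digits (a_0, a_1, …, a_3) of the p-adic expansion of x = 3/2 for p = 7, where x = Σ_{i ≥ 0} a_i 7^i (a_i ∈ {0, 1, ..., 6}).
(a_0, …, a_3) = (5, 3, 3, 3)

v_7(3/2) = 0 (numerator and denominator both coprime to 7), so x ∈ ℤ_7^×. Compute digits iteratively via a_i = x_i mod 7, x_{i+1} = (x_i − a_i)/7, with x_0 = x:
  x_0 = 3/2;  a_0 = 5;  x_1 = (x_0 − 5)/7 = -1/2
  x_1 = -1/2;  a_1 = 3;  x_2 = (x_1 − 3)/7 = -1/2
  x_2 = -1/2;  a_2 = 3;  x_3 = (x_2 − 3)/7 = -1/2
  x_3 = -1/2;  a_3 = 3;  x_4 = (x_3 − 3)/7 = -1/2
Digits: (5, 3, 3, 3).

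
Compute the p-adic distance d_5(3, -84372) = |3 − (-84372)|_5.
d_5(3, -84372) = 1/3125

Step 1 — x − y = 3 − (-84372) = 84375. Step 2 — v_5(84375) = 5 (factor: 84375 = (5^5 · 27); the sign does not affect v_p). Step 3 — |x − y|_5 = 5^{-5} = 1/3125.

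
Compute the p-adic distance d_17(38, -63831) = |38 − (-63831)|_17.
d_17(38, -63831) = 1/4913

Step 1 — x − y = 38 − (-63831) = 63869. Step 2 — v_17(63869) = 3 (factor: 63869 = (17^3 · 13); the sign does not affect v_p). Step 3 — |x − y|_17 = 17^{-3} = 1/4913.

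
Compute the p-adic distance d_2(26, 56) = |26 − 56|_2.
d_2(26, 56) = 1/2

Step 1 — x − y = 26 − 56 = -30. Step 2 — v_2(-30) = 1 (factor: -30 = −(2^1 · 15); the sign does not affect v_p). Step 3 — |x − y|_2 = 2^{-1} = 1/2.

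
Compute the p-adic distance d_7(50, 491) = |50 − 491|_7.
d_7(50, 491) = 1/49

Step 1 — x − y = 50 − 491 = -441. Step 2 — v_7(-441) = 2 (factor: -441 = −(7^2 · 9); the sign does not affect v_p). Step 3 — |x − y|_7 = 7^{-2} = 1/49.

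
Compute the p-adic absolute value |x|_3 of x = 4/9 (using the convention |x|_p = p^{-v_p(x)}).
|4/9|_3 = 9

Step 1 — compute v_3(x) by factoring powers of 3 out of the numerator and denominator: v_3(4/9) = -2. Step 2 — apply |x|_p = p^{-v_p(x)} = 3^{2} = 9.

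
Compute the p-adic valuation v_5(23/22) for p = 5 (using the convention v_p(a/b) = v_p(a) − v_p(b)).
v_5(23/22) = 0

Factor powers of 5 from the numerator and denominator of the reduced fraction: 23 = 5^0 · 23 and 22 = 5^0 · 22. Apply v_p(a/b) = v_p(a) − v_p(b): v_5(23/22) = 0 − 0 = 0.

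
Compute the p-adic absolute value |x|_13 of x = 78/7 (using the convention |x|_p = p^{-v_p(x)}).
|78/7|_13 = 1/13

Step 1 — compute v_13(x) by factoring powers of 13 out of the numerator and denominator: v_13(78/7) = 1. Step 2 — apply |x|_p = p^{-v_p(x)} = 13^{-1} = 1/13.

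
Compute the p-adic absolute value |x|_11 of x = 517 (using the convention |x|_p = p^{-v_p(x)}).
|517|_11 = 1/11

Step 1 — compute v_11(x) by factoring powers of 11 out of the numerator and denominator: v_11(517) = 1. Step 2 — apply |x|_p = p^{-v_p(x)} = 11^{-1} = 1/11.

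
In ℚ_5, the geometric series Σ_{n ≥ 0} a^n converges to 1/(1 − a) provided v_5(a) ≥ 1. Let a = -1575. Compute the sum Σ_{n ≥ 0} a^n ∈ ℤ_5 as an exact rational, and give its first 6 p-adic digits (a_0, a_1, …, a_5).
Σ a^n = 1/(1 − a) = 1/1576;  first 6 digits = (1, 0, 2, 2, 1, 3)

v_5(a) = 2 ≥ 1, so the series converges in ℤ_5 to 1/(1 − a) = 1/(1 − (-1575)) = 1/1576. Expand this rational in ℤ_5: compute digits iteratively via d_i = x_i mod 5, x_{i+1} = (x_i − d_i)/5. The first 6 digits are (1, 0, 2, 2, 1, 3).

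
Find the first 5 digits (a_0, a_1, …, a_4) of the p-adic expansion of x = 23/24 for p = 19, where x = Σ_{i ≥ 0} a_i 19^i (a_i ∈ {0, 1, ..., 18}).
(a_0, …, a_4) = (16, 0, 15, 0, 15)

v_19(23/24) = 0 (numerator and denominator both coprime to 19), so x ∈ ℤ_19^×. Compute digits iteratively via a_i = x_i mod 19, x_{i+1} = (x_i − a_i)/19, with x_0 = x:
  x_0 = 23/24;  a_0 = 16;  x_1 = (x_0 − 16)/19 = -19/24
  x_1 = -19/24;  a_1 = 0;  x_2 = (x_1 − 0)/19 = -1/24
  x_2 = -1/24;  a_2 = 15;  x_3 = (x_2 − 15)/19 = -19/24
  x_3 = -19/24;  a_3 = 0;  x_4 = (x_3 − 0)/19 = -1/24
  x_4 = -1/24;  a_4 = 15;  x_5 = (x_4 − 15)/19 = -19/24
Digits: (16, 0, 15, 0, 15).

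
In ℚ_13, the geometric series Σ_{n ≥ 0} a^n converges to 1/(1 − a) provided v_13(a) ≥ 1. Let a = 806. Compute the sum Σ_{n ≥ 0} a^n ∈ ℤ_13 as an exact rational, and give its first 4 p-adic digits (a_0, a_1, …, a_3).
Σ a^n = 1/(1 − a) = -1/805;  first 4 digits = (1, 10, 0, 9)

v_13(a) = 1 ≥ 1, so the series converges in ℤ_13 to 1/(1 − a) = 1/(1 − 806) = -1/805. Expand this rational in ℤ_13: compute digits iteratively via d_i = x_i mod 13, x_{i+1} = (x_i − d_i)/13. The first 4 digits are (1, 10, 0, 9).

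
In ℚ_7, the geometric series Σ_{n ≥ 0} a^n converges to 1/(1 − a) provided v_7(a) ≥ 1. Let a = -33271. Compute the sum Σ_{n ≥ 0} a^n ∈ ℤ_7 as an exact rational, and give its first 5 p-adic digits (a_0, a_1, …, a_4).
Σ a^n = 1/(1 − a) = 1/33272;  first 5 digits = (1, 0, 0, 1, 0)

v_7(a) = 3 ≥ 1, so the series converges in ℤ_7 to 1/(1 − a) = 1/(1 − (-33271)) = 1/33272. Expand this rational in ℤ_7: compute digits iteratively via d_i = x_i mod 7, x_{i+1} = (x_i − d_i)/7. The first 5 digits are (1, 0, 0, 1, 0).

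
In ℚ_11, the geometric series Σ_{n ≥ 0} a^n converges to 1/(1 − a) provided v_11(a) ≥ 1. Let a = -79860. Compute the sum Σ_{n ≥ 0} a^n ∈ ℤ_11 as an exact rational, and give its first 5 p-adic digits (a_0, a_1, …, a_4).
Σ a^n = 1/(1 − a) = 1/79861;  first 5 digits = (1, 0, 0, 6, 5)

v_11(a) = 3 ≥ 1, so the series converges in ℤ_11 to 1/(1 − a) = 1/(1 − (-79860)) = 1/79861. Expand this rational in ℤ_11: compute digits iteratively via d_i = x_i mod 11, x_{i+1} = (x_i − d_i)/11. The first 5 digits are (1, 0, 0, 6, 5).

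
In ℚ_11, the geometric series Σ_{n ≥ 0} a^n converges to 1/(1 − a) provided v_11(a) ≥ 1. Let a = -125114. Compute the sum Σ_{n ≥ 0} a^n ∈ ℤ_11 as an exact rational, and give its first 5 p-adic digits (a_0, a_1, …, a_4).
Σ a^n = 1/(1 − a) = 1/125115;  first 5 digits = (1, 0, 0, 5, 2)

v_11(a) = 3 ≥ 1, so the series converges in ℤ_11 to 1/(1 − a) = 1/(1 − (-125114)) = 1/125115. Expand this rational in ℤ_11: compute digits iteratively via d_i = x_i mod 11, x_{i+1} = (x_i − d_i)/11. The first 5 digits are (1, 0, 0, 5, 2).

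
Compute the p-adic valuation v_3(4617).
v_3(4617) = 5

v_3(n) is the largest exponent k such that 3^k divides n. Factor out: 4617 = 3^5 · 19. (Sign doesn't affect v_p.) So v_3(4617) = 5.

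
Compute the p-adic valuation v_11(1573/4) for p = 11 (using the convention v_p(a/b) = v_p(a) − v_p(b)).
v_11(1573/4) = 2

Factor powers of 11 from the numerator and denominator of the reduced fraction: 1573 = 11^2 · 13 and 4 = 11^0 · 4. Apply v_p(a/b) = v_p(a) − v_p(b): v_11(1573/4) = 2 − 0 = 2.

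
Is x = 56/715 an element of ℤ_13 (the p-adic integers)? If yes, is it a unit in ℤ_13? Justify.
x ∉ ℤ_13 (v_13(x) = -1 < 0)

ℤ_13 = {x ∈ ℚ_13 : v_13(x) ≥ 0} and ℤ_13^× = {x ∈ ℤ_13 : v_13(x) = 0}. Here v_13(56/715) = v_13(num) − v_13(den) = -1; compare against these criteria.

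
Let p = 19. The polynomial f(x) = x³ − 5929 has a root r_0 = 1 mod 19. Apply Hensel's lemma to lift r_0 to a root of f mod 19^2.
r_1 = 172 (mod 361)

Hensel: r_{i+1} = r_i − f(r_i)/f′(r_i) mod 19^{i+2}, where f′(x) = 3x². Iterate:
  r_0 = 1 (mod 19)
  r_1 = 172 (mod 361)
Final: r = 172 with f(r) ≡ 0 mod 19^2.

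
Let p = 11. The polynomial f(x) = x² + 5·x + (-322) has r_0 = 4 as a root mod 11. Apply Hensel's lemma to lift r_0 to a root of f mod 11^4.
r_3 = 6439 (mod 14641)

Hensel: r_{i+1} = r_i − f(r_i)·(f′(r_i))^{-1} mod 11^{i+2}, f′(x) = 2x + 5. Iterate:
  r_0 = 4 (mod 11)
  r_1 = 26 (mod 121)
  r_2 = 1115 (mod 1331)
  r_3 = 6439 (mod 14641)
Final: r = 6439 satisfies f(r) ≡ 0 mod 11^4.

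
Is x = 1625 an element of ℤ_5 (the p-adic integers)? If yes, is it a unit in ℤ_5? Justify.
x ∈ ℤ_5 but not a unit; v_5(x) = 3 > 0

ℤ_5 = {x ∈ ℚ_5 : v_5(x) ≥ 0} and ℤ_5^× = {x ∈ ℤ_5 : v_5(x) = 0}. Here v_5(1625) = v_5(num) − v_5(den) = 3; compare against these criteria.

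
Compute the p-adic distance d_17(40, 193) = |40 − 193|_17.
d_17(40, 193) = 1/17

Step 1 — x − y = 40 − 193 = -153. Step 2 — v_17(-153) = 1 (factor: -153 = −(17^1 · 9); the sign does not affect v_p). Step 3 — |x − y|_17 = 17^{-1} = 1/17.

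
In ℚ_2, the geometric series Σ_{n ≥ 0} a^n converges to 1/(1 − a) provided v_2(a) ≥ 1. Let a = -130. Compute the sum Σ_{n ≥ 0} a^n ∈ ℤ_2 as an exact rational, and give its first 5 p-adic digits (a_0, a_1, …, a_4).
Σ a^n = 1/(1 − a) = 1/131;  first 5 digits = (1, 1, 0, 1, 0)

v_2(a) = 1 ≥ 1, so the series converges in ℤ_2 to 1/(1 − a) = 1/(1 − (-130)) = 1/131. Expand this rational in ℤ_2: compute digits iteratively via d_i = x_i mod 2, x_{i+1} = (x_i − d_i)/2. The first 5 digits are (1, 1, 0, 1, 0).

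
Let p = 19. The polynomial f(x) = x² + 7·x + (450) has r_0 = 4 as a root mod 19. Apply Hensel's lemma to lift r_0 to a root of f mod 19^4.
r_3 = 48682 (mod 130321)

Hensel: r_{i+1} = r_i − f(r_i)·(f′(r_i))^{-1} mod 19^{i+2}, f′(x) = 2x + 7. Iterate:
  r_0 = 4 (mod 19)
  r_1 = 308 (mod 361)
  r_2 = 669 (mod 6859)
  r_3 = 48682 (mod 130321)
Final: r = 48682 satisfies f(r) ≡ 0 mod 19^4.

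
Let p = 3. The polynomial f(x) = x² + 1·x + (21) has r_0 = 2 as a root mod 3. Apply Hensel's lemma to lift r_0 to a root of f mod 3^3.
r_2 = 2 (mod 27)

Hensel: r_{i+1} = r_i − f(r_i)·(f′(r_i))^{-1} mod 3^{i+2}, f′(x) = 2x + 1. Iterate:
  r_0 = 2 (mod 3)
  r_1 = 2 (mod 9)
  r_2 = 2 (mod 27)
Final: r = 2 satisfies f(r) ≡ 0 mod 3^3.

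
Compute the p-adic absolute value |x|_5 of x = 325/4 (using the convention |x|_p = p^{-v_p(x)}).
|325/4|_5 = 1/25

Step 1 — compute v_5(x) by factoring powers of 5 out of the numerator and denominator: v_5(325/4) = 2. Step 2 — apply |x|_p = p^{-v_p(x)} = 5^{-2} = 1/25.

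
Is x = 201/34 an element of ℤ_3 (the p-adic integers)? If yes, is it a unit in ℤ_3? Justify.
x ∈ ℤ_3 but not a unit; v_3(x) = 1 > 0

ℤ_3 = {x ∈ ℚ_3 : v_3(x) ≥ 0} and ℤ_3^× = {x ∈ ℤ_3 : v_3(x) = 0}. Here v_3(201/34) = v_3(num) − v_3(den) = 1; compare against these criteria.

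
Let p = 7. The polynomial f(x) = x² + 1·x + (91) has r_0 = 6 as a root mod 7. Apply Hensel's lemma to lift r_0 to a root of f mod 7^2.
r_1 = 41 (mod 49)

Hensel: r_{i+1} = r_i − f(r_i)·(f′(r_i))^{-1} mod 7^{i+2}, f′(x) = 2x + 1. Iterate:
  r_0 = 6 (mod 7)
  r_1 = 41 (mod 49)
Final: r = 41 satisfies f(r) ≡ 0 mod 7^2.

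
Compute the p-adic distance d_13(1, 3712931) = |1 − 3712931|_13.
d_13(1, 3712931) = 1/371293

Step 1 — x − y = 1 − 3712931 = -3712930. Step 2 — v_13(-3712930) = 5 (factor: -3712930 = −(13^5 · 10); the sign does not affect v_p). Step 3 — |x − y|_13 = 13^{-5} = 1/371293.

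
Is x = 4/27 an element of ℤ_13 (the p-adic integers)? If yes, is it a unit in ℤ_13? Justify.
x ∈ ℤ_13^× (unit); v_13(x) = 0

ℤ_13 = {x ∈ ℚ_13 : v_13(x) ≥ 0} and ℤ_13^× = {x ∈ ℤ_13 : v_13(x) = 0}. Here v_13(4/27) = v_13(num) − v_13(den) = 0; compare against these criteria.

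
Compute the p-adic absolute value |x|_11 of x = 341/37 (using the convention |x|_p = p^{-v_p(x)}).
|341/37|_11 = 1/11

Step 1 — compute v_11(x) by factoring powers of 11 out of the numerator and denominator: v_11(341/37) = 1. Step 2 — apply |x|_p = p^{-v_p(x)} = 11^{-1} = 1/11.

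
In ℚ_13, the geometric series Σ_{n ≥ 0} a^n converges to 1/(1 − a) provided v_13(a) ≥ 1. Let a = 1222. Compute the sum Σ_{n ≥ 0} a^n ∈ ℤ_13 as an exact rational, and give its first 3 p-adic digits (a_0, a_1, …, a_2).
Σ a^n = 1/(1 − a) = -1/1221;  first 3 digits = (1, 3, 3)

v_13(a) = 1 ≥ 1, so the series converges in ℤ_13 to 1/(1 − a) = 1/(1 − 1222) = -1/1221. Expand this rational in ℤ_13: compute digits iteratively via d_i = x_i mod 13, x_{i+1} = (x_i − d_i)/13. The first 3 digits are (1, 3, 3).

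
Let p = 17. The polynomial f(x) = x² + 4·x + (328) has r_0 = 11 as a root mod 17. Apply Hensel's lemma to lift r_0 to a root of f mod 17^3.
r_2 = 1337 (mod 4913)

Hensel: r_{i+1} = r_i − f(r_i)·(f′(r_i))^{-1} mod 17^{i+2}, f′(x) = 2x + 4. Iterate:
  r_0 = 11 (mod 17)
  r_1 = 181 (mod 289)
  r_2 = 1337 (mod 4913)
Final: r = 1337 satisfies f(r) ≡ 0 mod 17^3.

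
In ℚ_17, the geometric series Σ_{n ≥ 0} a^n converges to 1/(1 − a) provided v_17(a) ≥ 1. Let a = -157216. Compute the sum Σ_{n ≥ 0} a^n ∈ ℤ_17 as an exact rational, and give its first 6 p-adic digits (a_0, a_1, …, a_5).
Σ a^n = 1/(1 − a) = 1/157217;  first 6 digits = (1, 0, 0, 2, 15, 16)

v_17(a) = 3 ≥ 1, so the series converges in ℤ_17 to 1/(1 − a) = 1/(1 − (-157216)) = 1/157217. Expand this rational in ℤ_17: compute digits iteratively via d_i = x_i mod 17, x_{i+1} = (x_i − d_i)/17. The first 6 digits are (1, 0, 0, 2, 15, 16).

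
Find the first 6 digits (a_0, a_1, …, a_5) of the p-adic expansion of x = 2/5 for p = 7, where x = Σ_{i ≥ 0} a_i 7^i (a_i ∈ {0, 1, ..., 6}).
(a_0, …, a_5) = (6, 2, 1, 4, 5, 2)

v_7(2/5) = 0 (numerator and denominator both coprime to 7), so x ∈ ℤ_7^×. Compute digits iteratively via a_i = x_i mod 7, x_{i+1} = (x_i − a_i)/7, with x_0 = x:
  x_0 = 2/5;  a_0 = 6;  x_1 = (x_0 − 6)/7 = -4/5
  x_1 = -4/5;  a_1 = 2;  x_2 = (x_1 − 2)/7 = -2/5
  x_2 = -2/5;  a_2 = 1;  x_3 = (x_2 − 1)/7 = -1/5
  x_3 = -1/5;  a_3 = 4;  x_4 = (x_3 − 4)/7 = -3/5
  x_4 = -3/5;  a_4 = 5;  x_5 = (x_4 − 5)/7 = -4/5
  x_5 = -4/5;  a_5 = 2;  x_6 = (x_5 − 2)/7 = -2/5
Digits: (6, 2, 1, 4, 5, 2).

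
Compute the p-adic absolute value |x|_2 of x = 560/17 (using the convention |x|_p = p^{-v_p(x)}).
|560/17|_2 = 1/16

Step 1 — compute v_2(x) by factoring powers of 2 out of the numerator and denominator: v_2(560/17) = 4. Step 2 — apply |x|_p = p^{-v_p(x)} = 2^{-4} = 1/16.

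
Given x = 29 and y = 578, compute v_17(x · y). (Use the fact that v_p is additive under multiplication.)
v_17(16762) = 2

v_p(x) = 0 (factor: 29 = 17^0 · 29); v_p(y) = 2 (factor: 578 = 17^2 · 2). Additivity: v_p(xy) = v_p(x) + v_p(y) = 0 + 2 = 2. (Direct check: xy = 16762 = 17^2 · (58).)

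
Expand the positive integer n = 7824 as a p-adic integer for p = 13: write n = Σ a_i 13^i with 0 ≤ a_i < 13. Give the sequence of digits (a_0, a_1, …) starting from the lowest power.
(a_0, a_1, …) = (11, 3, 7, 3)

Repeated division by 13 gives the digits low-to-high: 7824 = 11 + 3·13^1 + 7·13^2 + 3·13^3. Digit sequence: (11, 3, 7, 3).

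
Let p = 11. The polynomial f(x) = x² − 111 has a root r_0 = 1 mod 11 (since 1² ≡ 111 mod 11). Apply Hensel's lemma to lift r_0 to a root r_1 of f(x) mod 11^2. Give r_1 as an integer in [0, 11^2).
r_1 = 56 (mod 121)

Hensel's recurrence: r_{i+1} = r_i − f(r_i)·(f′(r_i))^{-1} mod 11^{i+2}, with f′(x) = 2x. Iterate:
  r_0 = 1 (mod 11)
  r_1 = 56 (mod 121)
Final: r_1 = 56, and one checks f(r_1) ≡ 0 mod 11^2.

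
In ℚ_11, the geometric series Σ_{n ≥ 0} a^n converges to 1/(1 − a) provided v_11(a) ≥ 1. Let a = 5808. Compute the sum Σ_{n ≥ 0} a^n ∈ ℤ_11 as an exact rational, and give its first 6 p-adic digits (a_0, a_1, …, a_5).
Σ a^n = 1/(1 − a) = -1/5807;  first 6 digits = (1, 0, 4, 4, 5, 0)

v_11(a) = 2 ≥ 1, so the series converges in ℤ_11 to 1/(1 − a) = 1/(1 − 5808) = -1/5807. Expand this rational in ℤ_11: compute digits iteratively via d_i = x_i mod 11, x_{i+1} = (x_i − d_i)/11. The first 6 digits are (1, 0, 4, 4, 5, 0).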